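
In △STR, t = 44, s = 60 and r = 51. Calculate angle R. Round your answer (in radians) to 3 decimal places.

By the law of cosines, cos R = (s² + t² − r²) / (2·s·t) ≈ 0.55587, so ∠R ≈ 0.9814 rad.

∠R ≈ 0.981 rad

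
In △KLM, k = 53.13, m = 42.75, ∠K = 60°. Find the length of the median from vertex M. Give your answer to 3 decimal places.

m_M ≈ 52.188

Law of sines: sin M = m·sin K/k ≈ 0.69683.
Since k ≥ m, only the acute value applies: ∠M ≈ 44.17°.
Then ∠L = 180° − ∠K − ∠M ≈ 75.83°.
Law of sines gives l = k·sin L/sin K ≈ 59.482.
Median from M: ½√(2·k² + 2·l² − m²) ≈ 52.188.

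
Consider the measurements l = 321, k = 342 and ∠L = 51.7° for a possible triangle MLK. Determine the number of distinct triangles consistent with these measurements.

k·sin L = 342·sin(51.7°) ≈ 268.4.
Since k sin L < l < k (268.4 < 321 < 342), two triangles exist.

2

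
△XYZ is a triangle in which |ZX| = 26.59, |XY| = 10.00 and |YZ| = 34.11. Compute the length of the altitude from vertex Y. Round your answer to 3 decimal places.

Semiperimeter s = (34.11 + 26.59 + 10)/2 = 35.35.
Heron's formula: area = √(35.35·1.24·8.76·25.35) ≈ 98.661.
The altitude from Y has length 2·area/|ZX| ≈ 7.4209.

h_Y ≈ 7.421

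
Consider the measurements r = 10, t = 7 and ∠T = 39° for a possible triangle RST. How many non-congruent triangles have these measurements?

2

r·sin T = 10·sin(39°) ≈ 6.293.
Since r sin T < t < r (6.293 < 7 < 10), two triangles exist.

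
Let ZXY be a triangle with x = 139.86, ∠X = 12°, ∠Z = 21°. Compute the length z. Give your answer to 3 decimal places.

The third angle is ∠Y = 180° − ∠Z − ∠X = 147.00°.
Law of sines: z = x·sin Z/sin X ≈ 241.07.

241.070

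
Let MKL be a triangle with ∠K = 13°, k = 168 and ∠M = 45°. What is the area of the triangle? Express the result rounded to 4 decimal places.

The third angle is ∠L = 180° − ∠M − ∠K = 122.00°.
Law of sines: m = k·sin M/sin K ≈ 528.09.
Law of sines: l = k·sin L/sin K ≈ 633.35.
Area = ½·k·m·sin L ≈ 37619.

area ≈ 37618.8938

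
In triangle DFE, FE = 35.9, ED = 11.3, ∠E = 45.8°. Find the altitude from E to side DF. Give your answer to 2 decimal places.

By the law of cosines, DF² = FE² + ED² − 2·FE·ED·cos E = 850.86, so DF ≈ 29.17.
Area = ½·FE·ED·sin E ≈ 145.41.
The altitude from E has length 2·area/DF ≈ 9.9703.

9.97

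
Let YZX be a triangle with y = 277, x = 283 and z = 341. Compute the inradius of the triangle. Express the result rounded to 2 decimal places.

Semiperimeter s = (277 + 341 + 283)/2 = 450.5.
Heron's formula: area = √(450.5·173.5·109.5·167.5) ≈ 37863.
Inradius = area/s = 37863/450.5 ≈ 84.046.

r ≈ 84.05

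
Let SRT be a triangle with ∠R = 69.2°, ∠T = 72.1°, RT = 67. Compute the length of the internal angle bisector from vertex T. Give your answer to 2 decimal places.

The third angle is ∠S = 180° − ∠R − ∠T = 38.70°.
Law of sines: TS = RT·sin R/sin S ≈ 100.17.
Law of sines: SR = RT·sin T/sin S ≈ 101.97.
The bisector from T has length 2·RT·TS·cos(∠T/2)/(RT+TS) ≈ 64.919.

t_T ≈ 64.92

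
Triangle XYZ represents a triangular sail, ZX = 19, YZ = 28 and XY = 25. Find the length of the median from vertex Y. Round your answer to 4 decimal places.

Median from Y: ½√(2·XY² + 2·YZ² − ZX²) ≈ 24.784.

m_Y ≈ 24.7841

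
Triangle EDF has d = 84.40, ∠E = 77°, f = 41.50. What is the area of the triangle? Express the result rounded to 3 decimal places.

Area = ½·d·f·sin E ≈ 1706.4.

area ≈ 1706.414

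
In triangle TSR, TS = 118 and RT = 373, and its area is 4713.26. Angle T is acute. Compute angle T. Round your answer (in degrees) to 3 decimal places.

∠T ≈ 12.367°

From area = ½·RT·TS·sin T, we get sin T = 2·area/(RT·TS) ≈ 0.21417.
Taking the acute solution, ∠T ≈ 12.37°.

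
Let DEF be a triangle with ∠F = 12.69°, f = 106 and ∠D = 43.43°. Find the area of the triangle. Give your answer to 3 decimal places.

The third angle is ∠E = 180° − ∠F − ∠D = 123.88°.
Law of sines: d = f·sin D/sin F ≈ 331.72.
Law of sines: e = f·sin E/sin F ≈ 400.6.
Area = ½·f·d·sin E ≈ 14596.

14596.139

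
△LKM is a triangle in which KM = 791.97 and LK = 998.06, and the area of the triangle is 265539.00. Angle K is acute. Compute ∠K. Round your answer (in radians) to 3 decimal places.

0.737

From area = ½·LK·KM·sin K, we get sin K = 2·area/(LK·KM) ≈ 0.67188.
Taking the acute solution, ∠K ≈ 0.737 rad.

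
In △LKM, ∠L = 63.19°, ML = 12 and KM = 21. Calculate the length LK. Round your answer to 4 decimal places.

23.4760

Law of sines: sin K = ML·sin L/KM ≈ 0.51000.
Since KM ≥ ML, only the acute value applies: ∠K ≈ 30.66°.
Then ∠M = 180° − ∠L − ∠K ≈ 86.15°.
Law of sines gives LK = KM·sin M/sin L ≈ 23.476.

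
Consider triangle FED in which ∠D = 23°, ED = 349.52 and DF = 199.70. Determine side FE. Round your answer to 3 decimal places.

183.149

By the law of cosines, FE² = ED² + DF² − 2·ED·DF·cos D = 33543, so FE ≈ 183.15.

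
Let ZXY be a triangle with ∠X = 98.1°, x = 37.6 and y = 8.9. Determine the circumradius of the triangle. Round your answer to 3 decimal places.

Law of sines: sin Y = y·sin X/x ≈ 0.23434.
Since x ≥ y, only the acute value applies: ∠Y ≈ 13.55°.
Then ∠Z = 180° − ∠X − ∠Y ≈ 68.35°.
Law of sines gives z = x·sin Z/sin X ≈ 35.299.
Circumradius = x/(2 sin X) ≈ 18.989.

R ≈ 18.989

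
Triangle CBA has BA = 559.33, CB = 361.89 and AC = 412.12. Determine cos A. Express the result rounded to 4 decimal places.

cos A ≈ 0.7629

By the law of cosines, cos A = (BA² + AC² − CB²) / (2·BA·AC) ≈ 0.76293, so ∠A ≈ 40.28°.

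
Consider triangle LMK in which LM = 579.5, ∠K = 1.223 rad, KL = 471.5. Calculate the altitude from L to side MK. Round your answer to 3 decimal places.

Law of sines: sin M = KL·sin K/LM ≈ 0.76492.
Since LM ≥ KL, only the acute value applies: ∠M ≈ 0.871 rad.
Then ∠L = π − ∠K − ∠M ≈ 1.048 rad.
Law of sines gives MK = LM·sin L/sin K ≈ 533.97.
Area = ½·LM·KL·sin L ≈ 1.1835e+05.
The altitude from L has length 2·area/MK ≈ 443.27.

h_L ≈ 443.269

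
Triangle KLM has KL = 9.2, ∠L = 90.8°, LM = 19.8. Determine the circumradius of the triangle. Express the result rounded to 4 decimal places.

R ≈ 10.9757

By the law of cosines, MK² = KL² + LM² − 2·KL·LM·cos L = 481.77, so MK ≈ 21.949.
Area = ½·KL·LM·sin L ≈ 91.071.
Circumradius = MK/(2 sin L) ≈ 10.976.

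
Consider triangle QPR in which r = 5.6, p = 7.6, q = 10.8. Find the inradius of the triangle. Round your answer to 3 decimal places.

1.678

Semiperimeter s = (10.8 + 7.6 + 5.6)/2 = 12.
Heron's formula: area = √(12·1.2·4.4·6.4) ≈ 20.137.
Inradius = area/s = 20.137/12 ≈ 1.6781.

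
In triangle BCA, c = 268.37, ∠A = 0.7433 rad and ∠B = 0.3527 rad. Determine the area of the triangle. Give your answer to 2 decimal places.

area ≈ 9465.01

The third angle is ∠C = π − ∠A − ∠B = 2.0456 rad.
Law of sines: b = c·sin B/sin C ≈ 104.23.
Law of sines: a = c·sin A/sin C ≈ 204.2.
Area = ½·c·b·sin A ≈ 9465.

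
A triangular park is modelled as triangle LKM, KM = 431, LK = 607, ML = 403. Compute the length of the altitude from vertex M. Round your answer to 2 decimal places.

Semiperimeter s = (431 + 403 + 607)/2 = 720.5.
Heron's formula: area = √(720.5·289.5·317.5·113.5) ≈ 86698.
The altitude from M has length 2·area/LK ≈ 285.66.

285.66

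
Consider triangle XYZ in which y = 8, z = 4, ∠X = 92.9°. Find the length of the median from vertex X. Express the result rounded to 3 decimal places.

By the law of cosines, x² = y² + z² − 2·y·z·cos X = 83.238, so x ≈ 9.1235.
Median from X: ½√(2·y² + 2·z² − x²) ≈ 4.3807.

m_X ≈ 4.381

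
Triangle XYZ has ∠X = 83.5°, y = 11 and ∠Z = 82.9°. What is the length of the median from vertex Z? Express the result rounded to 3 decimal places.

The third angle is ∠Y = 180° − ∠Z − ∠X = 13.60°.
Law of sines: x = y·sin X/sin Y ≈ 46.48.
Law of sines: z = y·sin Z/sin Y ≈ 46.422.
Median from Z: ½√(2·x² + 2·y² − z²) ≈ 24.534.

24.534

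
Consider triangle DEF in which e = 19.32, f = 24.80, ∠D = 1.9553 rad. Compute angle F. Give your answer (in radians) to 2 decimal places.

∠F ≈ 0.68 rad

By the law of cosines, d² = e² + f² − 2·e·f·cos D = 1347.7, so d ≈ 36.712.
Law of cosines again: cos F = (d² + e² − f²)/(2·d·e) ≈ 0.77965, so ∠F ≈ 0.6767 rad.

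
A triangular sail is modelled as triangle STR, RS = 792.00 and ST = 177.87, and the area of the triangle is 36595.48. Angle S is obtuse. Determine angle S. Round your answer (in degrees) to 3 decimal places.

From area = ½·RS·ST·sin S, we get sin S = 2·area/(RS·ST) ≈ 0.51955.
Taking the obtuse solution, ∠S ≈ 148.70°.

∠S ≈ 148.698°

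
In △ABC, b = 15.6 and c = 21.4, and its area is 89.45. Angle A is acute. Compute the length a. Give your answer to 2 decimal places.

11.73

From area = ½·b·c·sin A, we get sin A = 2·area/(b·c) ≈ 0.53589.
Taking the acute solution, ∠A ≈ 32.40°.
Law of cosines then gives a ≈ 11.73.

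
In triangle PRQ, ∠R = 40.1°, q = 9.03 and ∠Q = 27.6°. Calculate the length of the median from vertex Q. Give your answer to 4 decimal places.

m_Q ≈ 14.8667

The third angle is ∠P = 180° − ∠R − ∠Q = 112.30°.
Law of sines: p = q·sin P/sin Q ≈ 18.033.
Law of sines: r = q·sin R/sin Q ≈ 12.554.
Median from Q: ½√(2·p² + 2·r² − q²) ≈ 14.867.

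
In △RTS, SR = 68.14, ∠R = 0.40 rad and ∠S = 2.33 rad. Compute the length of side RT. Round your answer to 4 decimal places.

The third angle is ∠T = π − ∠S − ∠R = 0.412 rad.
Law of sines: RT = SR·sin S/sin T ≈ 123.55.

123.5478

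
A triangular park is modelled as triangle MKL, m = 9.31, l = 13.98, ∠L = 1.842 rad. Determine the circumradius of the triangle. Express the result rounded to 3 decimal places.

7.255

Law of sines: sin M = m·sin L/l ≈ 0.64161.
Since l ≥ m, only the acute value applies: ∠M ≈ 0.697 rad.
Then ∠K = π − ∠L − ∠M ≈ 0.603 rad.
Law of sines gives k = l·sin K/sin L ≈ 8.229.
Circumradius = l/(2 sin L) ≈ 7.2552.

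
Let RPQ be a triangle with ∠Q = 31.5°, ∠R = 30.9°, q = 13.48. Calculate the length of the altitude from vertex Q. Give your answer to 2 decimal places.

The third angle is ∠P = 180° − ∠Q − ∠R = 117.60°.
Law of sines: r = q·sin R/sin Q ≈ 13.249.
Law of sines: p = q·sin P/sin Q ≈ 22.863.
Area = ½·q·r·sin P ≈ 79.136.
The altitude from Q has length 2·area/q ≈ 11.741.

h_Q ≈ 11.74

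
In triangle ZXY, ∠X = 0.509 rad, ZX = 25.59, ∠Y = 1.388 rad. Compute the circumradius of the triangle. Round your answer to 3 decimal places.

The third angle is ∠Z = π − ∠X − ∠Y = 1.245 rad.
Law of sines: XY = ZX·sin Z/sin Y ≈ 24.651.
Law of sines: YZ = ZX·sin X/sin Y ≈ 12.681.
Circumradius = ZX/(2 sin Y) ≈ 13.012.

R ≈ 13.012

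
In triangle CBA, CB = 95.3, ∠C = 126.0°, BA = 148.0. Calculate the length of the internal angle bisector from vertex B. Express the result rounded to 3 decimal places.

113.694

Law of sines: sin A = CB·sin C/BA ≈ 0.52094.
Since BA ≥ CB, only the acute value applies: ∠A ≈ 31.40°.
Then ∠B = 180° − ∠C − ∠A ≈ 22.60°.
Law of sines gives AC = BA·sin B/sin C ≈ 70.316.
The bisector from B has length 2·CB·BA·cos(∠B/2)/(CB+BA) ≈ 113.69.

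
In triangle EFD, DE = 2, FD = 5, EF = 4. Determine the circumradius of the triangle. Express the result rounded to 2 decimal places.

By the law of cosines, cos E = (DE² + EF² − FD²) / (2·DE·EF) ≈ -0.31250, so ∠E ≈ 108.21°.
Circumradius = FD/(2 sin E) ≈ 2.6318.

2.63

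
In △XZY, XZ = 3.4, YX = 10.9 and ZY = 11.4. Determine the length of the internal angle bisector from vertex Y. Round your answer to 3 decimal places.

By the law of cosines, cos Y = (ZY² + YX² − XZ²) / (2·ZY·YX) ≈ 0.95449, so ∠Y ≈ 0.3028 rad.
The bisector from Y has length 2·ZY·YX·cos(∠Y/2)/(ZY+YX) ≈ 11.017.

11.017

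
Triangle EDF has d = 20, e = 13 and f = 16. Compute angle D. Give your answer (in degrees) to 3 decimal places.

86.555

By the law of cosines, cos D = (f² + e² − d²) / (2·f·e) ≈ 0.06010, so ∠D ≈ 86.55°.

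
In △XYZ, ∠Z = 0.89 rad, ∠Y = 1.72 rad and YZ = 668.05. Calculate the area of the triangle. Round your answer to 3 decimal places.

area ≈ 338274.126

The third angle is ∠X = π − ∠Y − ∠Z = 0.532 rad.
Law of sines: ZX = YZ·sin Y/sin X ≈ 1303.3.
Law of sines: XY = YZ·sin Z/sin X ≈ 1024.1.
Area = ½·YZ·ZX·sin Z ≈ 3.3827e+05.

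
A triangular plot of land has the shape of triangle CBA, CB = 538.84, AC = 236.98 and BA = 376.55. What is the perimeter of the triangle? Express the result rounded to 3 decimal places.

Perimeter = 376.55 + 236.98 + 538.84 = 1152.4.

perimeter ≈ 1152.370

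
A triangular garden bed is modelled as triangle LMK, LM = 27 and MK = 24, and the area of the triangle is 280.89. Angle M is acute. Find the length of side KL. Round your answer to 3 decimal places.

From area = ½·LM·MK·sin M, we get sin M = 2·area/(LM·MK) ≈ 0.86694.
Taking the acute solution, ∠M ≈ 60.11°.
Law of cosines then gives KL ≈ 25.672.

25.672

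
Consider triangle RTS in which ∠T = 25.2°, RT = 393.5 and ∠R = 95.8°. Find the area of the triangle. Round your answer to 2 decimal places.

The third angle is ∠S = 180° − ∠R − ∠T = 59.00°.
Law of sines: TS = RT·sin R/sin S ≈ 456.72.
Law of sines: SR = RT·sin T/sin S ≈ 195.46.
Area = ½·RT·TS·sin T ≈ 38260.

area ≈ 38260.39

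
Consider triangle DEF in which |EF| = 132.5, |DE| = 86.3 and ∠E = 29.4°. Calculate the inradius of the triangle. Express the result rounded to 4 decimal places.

r ≈ 19.3516

By the law of cosines, |FD|² = |DE|² + |EF|² − 2·|DE|·|EF|·cos E = 5079.7, so |FD| ≈ 71.272.
Area = ½·|DE|·|EF|·sin E ≈ 2806.7.
Semiperimeter s = (132.5+71.272+86.3)/2 = 145.04.
Inradius = area/s = 2806.7/145.04 ≈ 19.352.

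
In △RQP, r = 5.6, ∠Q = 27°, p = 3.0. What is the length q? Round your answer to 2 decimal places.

By the law of cosines, q² = p² + r² − 2·p·r·cos Q = 10.422, so q ≈ 3.2283.

3.23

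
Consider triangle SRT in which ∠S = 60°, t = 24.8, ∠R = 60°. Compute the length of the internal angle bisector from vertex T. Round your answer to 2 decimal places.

21.48

The third angle is ∠T = 180° − ∠S − ∠R = 60.00°.
Law of sines: s = t·sin S/sin T ≈ 24.8.
Law of sines: r = t·sin R/sin T ≈ 24.8.
The bisector from T has length 2·s·r·cos(∠T/2)/(s+r) ≈ 21.477.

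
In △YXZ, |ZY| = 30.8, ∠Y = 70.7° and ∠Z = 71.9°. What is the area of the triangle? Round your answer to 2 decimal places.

700.57

The third angle is ∠X = 180° − ∠Z − ∠Y = 37.40°.
Law of sines: |XZ| = |ZY|·sin Y/sin X ≈ 47.86.
Law of sines: |YX| = |ZY|·sin Z/sin X ≈ 48.201.
Area = ½·|ZY|·|XZ|·sin Z ≈ 700.57.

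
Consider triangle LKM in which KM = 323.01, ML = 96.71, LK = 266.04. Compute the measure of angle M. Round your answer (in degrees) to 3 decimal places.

By the law of cosines, cos M = (KM² + ML² − LK²) / (2·KM·ML) ≈ 0.68683, so ∠M ≈ 46.62°.

46.620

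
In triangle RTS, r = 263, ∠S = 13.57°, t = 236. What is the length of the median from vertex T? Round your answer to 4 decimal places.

By the law of cosines, s² = r² + t² − 2·r·t·cos S = 4194.4, so s ≈ 64.764.
Median from T: ½√(2·s² + 2·r² − t²) ≈ 150.86.

m_T ≈ 150.8565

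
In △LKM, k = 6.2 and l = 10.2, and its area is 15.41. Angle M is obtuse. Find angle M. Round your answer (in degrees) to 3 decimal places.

From area = ½·l·k·sin M, we get sin M = 2·area/(l·k) ≈ 0.48735.
Taking the obtuse solution, ∠M ≈ 150.83°.

150.833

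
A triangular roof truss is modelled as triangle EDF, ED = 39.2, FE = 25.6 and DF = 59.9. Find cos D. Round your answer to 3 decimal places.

cos D ≈ 0.952

By the law of cosines, cos D = (ED² + DF² − FE²) / (2·ED·DF) ≈ 0.95169, so ∠D ≈ 17.88°.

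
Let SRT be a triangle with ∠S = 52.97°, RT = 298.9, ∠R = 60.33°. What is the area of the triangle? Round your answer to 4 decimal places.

area ≈ 44654.3407

The third angle is ∠T = 180° − ∠S − ∠R = 66.70°.
Law of sines: TS = RT·sin R/sin S ≈ 325.32.
Law of sines: SR = RT·sin T/sin S ≈ 343.88.
Area = ½·RT·TS·sin T ≈ 44654.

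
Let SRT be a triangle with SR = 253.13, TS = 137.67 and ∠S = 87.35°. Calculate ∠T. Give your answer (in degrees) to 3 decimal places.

By the law of cosines, RT² = TS² + SR² − 2·TS·SR·cos S = 79805, so RT ≈ 282.5.
Law of cosines again: cos T = (RT² + TS² − SR²)/(2·RT·TS) ≈ 0.44590, so ∠T ≈ 63.52°.

∠T ≈ 63.519°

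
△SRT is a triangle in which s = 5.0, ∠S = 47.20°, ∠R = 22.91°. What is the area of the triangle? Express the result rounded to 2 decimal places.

The third angle is ∠T = 180° − ∠S − ∠R = 109.89°.
Law of sines: r = s·sin R/sin S ≈ 2.6528.
Law of sines: t = s·sin T/sin S ≈ 6.408.
Area = ½·s·r·sin T ≈ 6.2363.

area ≈ 6.24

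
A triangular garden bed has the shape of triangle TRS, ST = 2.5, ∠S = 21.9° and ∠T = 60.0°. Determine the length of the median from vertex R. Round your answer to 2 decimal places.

The third angle is ∠R = 180° − ∠S − ∠T = 98.10°.
Law of sines: RS = ST·sin T/sin R ≈ 2.1869.
Law of sines: TR = ST·sin S/sin R ≈ 0.94187.
Median from R: ½√(2·TR² + 2·RS² − ST²) ≈ 1.128.

m_R ≈ 1.13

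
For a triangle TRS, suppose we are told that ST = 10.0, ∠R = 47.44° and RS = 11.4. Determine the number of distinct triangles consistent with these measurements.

2

RS·sin R = 11.4·sin(47.44°) ≈ 8.397.
Since RS sin R < ST < RS (8.397 < 10.0 < 11.4), two triangles exist.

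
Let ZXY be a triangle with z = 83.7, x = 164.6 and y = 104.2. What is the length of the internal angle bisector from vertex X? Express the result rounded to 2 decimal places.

t_X ≈ 45.04

By the law of cosines, cos X = (y² + z² − x²) / (2·y·z) ≈ -0.52914, so ∠X ≈ 121.95°.
The bisector from X has length 2·y·z·cos(∠X/2)/(y+z) ≈ 45.043.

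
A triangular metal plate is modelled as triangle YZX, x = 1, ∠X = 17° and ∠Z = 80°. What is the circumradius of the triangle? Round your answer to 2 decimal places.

1.71

The third angle is ∠Y = 180° − ∠Z − ∠X = 83.00°.
Law of sines: y = x·sin Y/sin X ≈ 3.3948.
Law of sines: z = x·sin Z/sin X ≈ 3.3683.
Circumradius = x/(2 sin X) ≈ 1.7102.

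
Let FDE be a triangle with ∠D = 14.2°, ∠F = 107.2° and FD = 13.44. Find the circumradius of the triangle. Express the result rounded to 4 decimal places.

7.8730

The third angle is ∠E = 180° − ∠F − ∠D = 58.60°.
Law of sines: DE = FD·sin F/sin E ≈ 15.042.
Law of sines: EF = FD·sin D/sin E ≈ 3.8626.
Circumradius = FD/(2 sin E) ≈ 7.873.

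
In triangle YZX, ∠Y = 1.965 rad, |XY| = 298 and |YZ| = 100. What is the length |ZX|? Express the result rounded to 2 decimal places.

By the law of cosines, |ZX|² = |XY|² + |YZ|² − 2·|XY|·|YZ|·cos Y = 1.2169e+05, so |ZX| ≈ 348.85.

348.85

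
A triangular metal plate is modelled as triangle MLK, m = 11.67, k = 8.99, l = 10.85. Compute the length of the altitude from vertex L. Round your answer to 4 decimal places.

h_L ≈ 8.5184

Semiperimeter s = (11.67 + 10.85 + 8.99)/2 = 15.755.
Heron's formula: area = √(15.755·4.085·4.905·6.765) ≈ 46.212.
The altitude from L has length 2·area/l ≈ 8.5184.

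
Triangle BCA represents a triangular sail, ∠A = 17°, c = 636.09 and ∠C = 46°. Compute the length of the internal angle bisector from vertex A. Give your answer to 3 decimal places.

The third angle is ∠B = 180° − ∠C − ∠A = 117.00°.
Law of sines: b = c·sin B/sin C ≈ 787.89.
Law of sines: a = c·sin A/sin C ≈ 258.54.
The bisector from A has length 2·b·c·cos(∠A/2)/(b+c) ≈ 696.17.

696.167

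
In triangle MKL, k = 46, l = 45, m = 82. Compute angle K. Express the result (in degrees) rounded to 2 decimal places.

By the law of cosines, cos K = (l² + m² − k²) / (2·l·m) ≈ 0.89878, so ∠K ≈ 26.00°.

∠K ≈ 26.00°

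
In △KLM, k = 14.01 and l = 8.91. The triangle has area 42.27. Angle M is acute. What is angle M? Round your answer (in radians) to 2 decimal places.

∠M ≈ 0.74 rad

From area = ½·k·l·sin M, we get sin M = 2·area/(k·l) ≈ 0.67725.
Taking the acute solution, ∠M ≈ 0.7440 rad.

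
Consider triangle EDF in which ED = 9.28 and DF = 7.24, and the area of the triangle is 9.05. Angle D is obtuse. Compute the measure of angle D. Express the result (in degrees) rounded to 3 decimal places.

164.372

From area = ½·ED·DF·sin D, we get sin D = 2·area/(ED·DF) ≈ 0.26940.
Taking the obtuse solution, ∠D ≈ 164.37°.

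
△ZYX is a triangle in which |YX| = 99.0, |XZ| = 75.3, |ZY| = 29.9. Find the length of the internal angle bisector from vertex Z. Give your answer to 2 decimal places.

16.05

By the law of cosines, cos Z = (|XZ|² + |ZY|² − |YX|²) / (2·|XZ|·|ZY|) ≈ -0.71884, so ∠Z ≈ 135.96°.
The bisector from Z has length 2·|XZ|·|ZY|·cos(∠Z/2)/(|XZ|+|ZY|) ≈ 16.049.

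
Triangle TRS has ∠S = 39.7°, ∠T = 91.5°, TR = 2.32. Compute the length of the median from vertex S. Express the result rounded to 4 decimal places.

m_S ≈ 2.9966

The third angle is ∠R = 180° − ∠S − ∠T = 48.80°.
Law of sines: RS = TR·sin T/sin S ≈ 3.6307.
Law of sines: ST = TR·sin R/sin S ≈ 2.7328.
Median from S: ½√(2·RS² + 2·ST² − TR²) ≈ 2.9966.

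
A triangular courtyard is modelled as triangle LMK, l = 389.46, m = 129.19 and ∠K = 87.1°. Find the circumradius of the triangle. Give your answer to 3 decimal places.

202.297

By the law of cosines, k² = l² + m² − 2·l·m·cos K = 1.6328e+05, so k ≈ 404.08.
Area = ½·l·m·sin K ≈ 25125.
Circumradius = k/(2 sin K) ≈ 202.3.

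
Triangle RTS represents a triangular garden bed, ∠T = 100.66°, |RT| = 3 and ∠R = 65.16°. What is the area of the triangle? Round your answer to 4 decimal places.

16.3825

The third angle is ∠S = 180° − ∠R − ∠T = 14.18°.
Law of sines: |TS| = |RT|·sin R/sin S ≈ 11.113.
Law of sines: |SR| = |RT|·sin T/sin S ≈ 12.035.
Area = ½·|RT|·|TS|·sin T ≈ 16.383.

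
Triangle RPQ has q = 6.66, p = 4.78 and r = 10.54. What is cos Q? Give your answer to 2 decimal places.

By the law of cosines, cos Q = (r² + p² − q²) / (2·r·p) ≈ 0.88907, so ∠Q ≈ 27.24°.

cos Q ≈ 0.89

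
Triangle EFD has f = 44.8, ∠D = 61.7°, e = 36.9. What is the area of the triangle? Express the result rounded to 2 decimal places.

area ≈ 727.77

Area = ½·e·f·sin D ≈ 727.77.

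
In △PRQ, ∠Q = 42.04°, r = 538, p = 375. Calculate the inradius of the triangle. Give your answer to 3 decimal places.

By the law of cosines, q² = p² + r² − 2·p·r·cos Q = 1.304e+05, so q ≈ 361.11.
Area = ½·p·r·sin Q ≈ 67551.
Semiperimeter s = (375+538+361.11)/2 = 637.05.
Inradius = area/s = 67551/637.05 ≈ 106.04.

106.036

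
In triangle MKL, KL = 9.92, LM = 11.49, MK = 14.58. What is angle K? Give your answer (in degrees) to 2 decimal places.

By the law of cosines, cos K = (MK² + KL² − LM²) / (2·MK·KL) ≈ 0.61868, so ∠K ≈ 51.78°.

51.78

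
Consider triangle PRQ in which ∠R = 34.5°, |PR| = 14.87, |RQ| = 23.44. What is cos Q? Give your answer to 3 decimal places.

cos Q ≈ 0.799

By the law of cosines, |QP|² = |PR|² + |RQ|² − 2·|PR|·|RQ|·cos R = 196.05, so |QP| ≈ 14.002.
Law of cosines again: cos Q = (|RQ|² + |QP|² − |PR|²)/(2·|RQ|·|QP|) ≈ 0.79885, so ∠Q ≈ 36.98°.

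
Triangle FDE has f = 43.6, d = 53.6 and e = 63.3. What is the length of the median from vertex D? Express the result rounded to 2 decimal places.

m_D ≈ 47.28

Median from D: ½√(2·e² + 2·f² − d²) ≈ 47.283.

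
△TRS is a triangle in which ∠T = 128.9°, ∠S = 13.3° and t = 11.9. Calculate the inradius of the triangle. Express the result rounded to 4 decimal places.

The third angle is ∠R = 180° − ∠S − ∠T = 37.80°.
Law of sines: r = t·sin R/sin T ≈ 9.3719.
Law of sines: s = t·sin S/sin T ≈ 3.5177.
Area = ½·t·r·sin S ≈ 12.828.
Semiperimeter p = (11.9+9.3719+3.5177)/2 = 12.395.
Inradius = area/p = 12.828/12.395 ≈ 1.035.

1.0350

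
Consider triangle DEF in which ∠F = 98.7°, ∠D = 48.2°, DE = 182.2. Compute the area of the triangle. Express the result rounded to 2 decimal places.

The third angle is ∠E = 180° − ∠F − ∠D = 33.10°.
Law of sines: EF = DE·sin D/sin F ≈ 137.41.
Law of sines: FD = DE·sin E/sin F ≈ 100.66.
Area = ½·DE·EF·sin E ≈ 6836.

6835.97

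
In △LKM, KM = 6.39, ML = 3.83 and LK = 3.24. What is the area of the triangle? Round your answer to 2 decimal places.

4.81

Semiperimeter s = (6.39 + 3.83 + 3.24)/2 = 6.73.
Heron's formula: area = √(6.73·0.34·2.9·3.49) ≈ 4.8124.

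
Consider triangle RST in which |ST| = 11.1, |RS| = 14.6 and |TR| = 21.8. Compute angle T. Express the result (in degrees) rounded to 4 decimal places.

By the law of cosines, cos T = (|ST|² + |TR|² − |RS|²) / (2·|ST|·|TR|) ≈ 0.79612, so ∠T ≈ 37.24°.

37.2389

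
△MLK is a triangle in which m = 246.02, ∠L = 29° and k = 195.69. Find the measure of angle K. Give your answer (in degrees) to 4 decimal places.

By the law of cosines, l² = k² + m² − 2·k·m·cos L = 14606, so l ≈ 120.85.
Law of cosines again: cos K = (m² + l² − k²)/(2·m·l) ≈ 0.61947, so ∠K ≈ 51.72°.

51.7223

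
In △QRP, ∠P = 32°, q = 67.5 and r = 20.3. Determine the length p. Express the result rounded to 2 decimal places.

51.42

By the law of cosines, p² = q² + r² − 2·q·r·cos P = 2644.3, so p ≈ 51.422.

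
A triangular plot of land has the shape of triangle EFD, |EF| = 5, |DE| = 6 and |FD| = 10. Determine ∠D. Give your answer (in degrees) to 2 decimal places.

22.33

By the law of cosines, cos D = (|FD|² + |DE|² − |EF|²) / (2·|FD|·|DE|) ≈ 0.92500, so ∠D ≈ 22.33°.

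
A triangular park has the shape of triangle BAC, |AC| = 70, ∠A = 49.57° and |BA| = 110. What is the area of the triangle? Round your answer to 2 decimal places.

area ≈ 2930.62

Area = ½·|BA|·|AC|·sin A ≈ 2930.6.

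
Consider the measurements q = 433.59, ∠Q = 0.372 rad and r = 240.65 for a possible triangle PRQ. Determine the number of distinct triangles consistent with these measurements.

r·sin Q = 240.65·sin(0.372 rad) ≈ 87.47.
Since q ≥ r, exactly one triangle exists.

1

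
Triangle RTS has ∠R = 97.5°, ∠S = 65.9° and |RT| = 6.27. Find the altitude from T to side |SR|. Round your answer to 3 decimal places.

6.216

The third angle is ∠T = 180° − ∠S − ∠R = 16.60°.
Law of sines: |TS| = |RT|·sin R/sin S ≈ 6.81.
Law of sines: |SR| = |RT|·sin T/sin S ≈ 1.9623.
Area = ½·|RT|·|TS|·sin T ≈ 6.0992.
The altitude from T has length 2·area/|SR| ≈ 6.2164.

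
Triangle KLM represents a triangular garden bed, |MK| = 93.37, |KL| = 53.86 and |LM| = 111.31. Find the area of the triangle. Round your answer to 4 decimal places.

Semiperimeter s = (111.31 + 93.37 + 53.86)/2 = 129.27.
Heron's formula: area = √(129.27·17.96·35.9·75.41) ≈ 2507.1.

area ≈ 2507.0543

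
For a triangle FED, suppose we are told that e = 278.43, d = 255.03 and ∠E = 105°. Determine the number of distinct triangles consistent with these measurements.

d·sin E = 255.03·sin(105°) ≈ 246.3.
Since ∠E is not acute, a triangle exists only if e > d; here e > d, so there is exactly one triangle.

1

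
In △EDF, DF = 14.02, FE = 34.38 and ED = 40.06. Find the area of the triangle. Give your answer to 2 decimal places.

Semiperimeter s = (14.02 + 34.38 + 40.06)/2 = 44.23.
Heron's formula: area = √(44.23·30.21·9.85·4.17) ≈ 234.27.

234.27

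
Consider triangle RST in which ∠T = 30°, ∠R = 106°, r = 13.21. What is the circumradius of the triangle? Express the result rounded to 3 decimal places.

6.871

The third angle is ∠S = 180° − ∠T − ∠R = 44.00°.
Law of sines: s = r·sin S/sin R ≈ 9.5462.
Law of sines: t = r·sin T/sin R ≈ 6.8712.
Circumradius = r/(2 sin R) ≈ 6.8712.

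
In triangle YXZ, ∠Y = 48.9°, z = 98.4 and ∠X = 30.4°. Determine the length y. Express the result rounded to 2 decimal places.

75.46

The third angle is ∠Z = 180° − ∠Y − ∠X = 100.70°.
Law of sines: y = z·sin Y/sin Z ≈ 75.463.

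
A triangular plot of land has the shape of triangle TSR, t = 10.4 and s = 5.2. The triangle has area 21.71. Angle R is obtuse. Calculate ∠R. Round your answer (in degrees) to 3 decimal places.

From area = ½·t·s·sin R, we get sin R = 2·area/(t·s) ≈ 0.80288.
Taking the obtuse solution, ∠R ≈ 126.59°.

∠R ≈ 126.594°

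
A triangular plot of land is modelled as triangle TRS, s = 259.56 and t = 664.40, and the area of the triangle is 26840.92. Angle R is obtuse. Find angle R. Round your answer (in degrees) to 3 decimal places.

∠R ≈ 161.863°

From area = ½·s·t·sin R, we get sin R = 2·area/(s·t) ≈ 0.31129.
Taking the obtuse solution, ∠R ≈ 161.86°.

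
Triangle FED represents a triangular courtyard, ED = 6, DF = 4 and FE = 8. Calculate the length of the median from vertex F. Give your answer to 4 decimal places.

Median from F: ½√(2·DF² + 2·FE² − ED²) ≈ 5.5678.

5.5678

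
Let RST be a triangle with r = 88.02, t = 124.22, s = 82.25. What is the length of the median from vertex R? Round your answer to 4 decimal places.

95.7129

Median from R: ½√(2·s² + 2·t² − r²) ≈ 95.713.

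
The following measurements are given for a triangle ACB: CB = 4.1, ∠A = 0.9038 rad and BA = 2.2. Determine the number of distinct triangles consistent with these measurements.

BA·sin A = 2.2·sin(0.9038 rad) ≈ 1.729.
Since CB ≥ BA, exactly one triangle exists.

1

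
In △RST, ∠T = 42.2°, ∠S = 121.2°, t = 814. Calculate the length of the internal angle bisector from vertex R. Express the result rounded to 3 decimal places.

t_R ≈ 902.338

The third angle is ∠R = 180° − ∠S − ∠T = 16.60°.
Law of sines: r = t·sin R/sin T ≈ 346.2.
Law of sines: s = t·sin S/sin T ≈ 1036.5.
The bisector from R has length 2·s·t·cos(∠R/2)/(s+t) ≈ 902.34.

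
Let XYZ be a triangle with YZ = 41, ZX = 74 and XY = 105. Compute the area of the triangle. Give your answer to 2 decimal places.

1168.85

Semiperimeter s = (41 + 74 + 105)/2 = 110.
Heron's formula: area = √(110·69·36·5) ≈ 1168.8.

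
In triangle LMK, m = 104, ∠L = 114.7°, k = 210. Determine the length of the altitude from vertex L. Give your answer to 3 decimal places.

By the law of cosines, l² = m² + k² − 2·m·k·cos L = 73168, so l ≈ 270.5.
Area = ½·m·k·sin L ≈ 9920.9.
The altitude from L has length 2·area/l ≈ 73.353.

h_L ≈ 73.353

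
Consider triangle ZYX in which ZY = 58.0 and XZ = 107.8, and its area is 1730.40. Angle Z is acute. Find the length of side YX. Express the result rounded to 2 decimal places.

67.60

From area = ½·XZ·ZY·sin Z, we get sin Z = 2·area/(XZ·ZY) ≈ 0.55352.
Taking the acute solution, ∠Z ≈ 33.61°.
Law of cosines then gives YX ≈ 67.604.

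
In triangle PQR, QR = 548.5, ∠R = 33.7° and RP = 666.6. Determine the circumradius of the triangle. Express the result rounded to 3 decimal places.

By the law of cosines, PQ² = QR² + RP² − 2·QR·RP·cos R = 1.3683e+05, so PQ ≈ 369.91.
Area = ½·QR·RP·sin R ≈ 1.0143e+05.
Circumradius = PQ/(2 sin R) ≈ 333.35.

333.345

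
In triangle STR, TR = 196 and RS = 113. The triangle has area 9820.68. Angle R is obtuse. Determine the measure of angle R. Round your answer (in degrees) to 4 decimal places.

∠R ≈ 117.5233°

From area = ½·TR·RS·sin R, we get sin R = 2·area/(TR·RS) ≈ 0.88682.
Taking the obtuse solution, ∠R ≈ 117.52°.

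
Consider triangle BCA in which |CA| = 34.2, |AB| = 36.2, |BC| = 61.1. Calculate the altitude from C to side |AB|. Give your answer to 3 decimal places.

Semiperimeter s = (34.2 + 36.2 + 61.1)/2 = 65.75.
Heron's formula: area = √(65.75·31.55·29.55·4.65) ≈ 533.89.
The altitude from C has length 2·area/|AB| ≈ 29.497.

29.497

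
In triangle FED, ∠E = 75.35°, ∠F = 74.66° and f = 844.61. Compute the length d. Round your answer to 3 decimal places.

The third angle is ∠D = 180° − ∠F − ∠E = 29.99°.
Law of sines: d = f·sin D/sin F ≈ 437.77.

437.774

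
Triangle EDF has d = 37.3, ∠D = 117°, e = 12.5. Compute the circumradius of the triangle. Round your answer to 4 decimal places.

20.9314

Law of sines: sin E = e·sin D/d ≈ 0.29859.
Since d ≥ e, only the acute value applies: ∠E ≈ 17.37°.
Then ∠F = 180° − ∠D − ∠E ≈ 45.63°.
Law of sines gives f = d·sin F/sin D ≈ 29.923.
Circumradius = d/(2 sin D) ≈ 20.931.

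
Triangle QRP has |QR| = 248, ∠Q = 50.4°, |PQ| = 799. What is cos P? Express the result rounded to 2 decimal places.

By the law of cosines, |RP|² = |PQ|² + |QR|² − 2·|PQ|·|QR|·cos Q = 4.4729e+05, so |RP| ≈ 668.8.
Law of cosines again: cos P = (|RP|² + |PQ|² − |QR|²)/(2·|RP|·|PQ|) ≈ 0.95831, so ∠P ≈ 16.60°.

0.96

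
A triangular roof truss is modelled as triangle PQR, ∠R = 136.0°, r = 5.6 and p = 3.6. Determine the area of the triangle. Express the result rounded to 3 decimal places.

Law of sines: sin P = p·sin R/r ≈ 0.44657.
Since r ≥ p, only the acute value applies: ∠P ≈ 26.52°.
Then ∠Q = 180° − ∠R − ∠P ≈ 17.48°.
Law of sines gives q = r·sin Q/sin R ≈ 2.421.
Area = ½·r·p·sin Q ≈ 3.0272.

area ≈ 3.027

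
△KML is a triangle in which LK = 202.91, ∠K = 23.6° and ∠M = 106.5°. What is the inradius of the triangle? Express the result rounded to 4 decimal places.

r ≈ 29.2541

The third angle is ∠L = 180° − ∠K − ∠M = 49.90°.
Law of sines: ML = LK·sin K/sin M ≈ 84.724.
Law of sines: KM = LK·sin L/sin M ≈ 161.88.
Area = ½·LK·ML·sin L ≈ 6575.
Semiperimeter s = (84.724+202.91+161.88)/2 = 224.76.
Inradius = area/s = 6575/224.76 ≈ 29.254.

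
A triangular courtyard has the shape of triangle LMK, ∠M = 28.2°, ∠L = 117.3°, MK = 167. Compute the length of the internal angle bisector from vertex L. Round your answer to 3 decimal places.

50.377

The third angle is ∠K = 180° − ∠L − ∠M = 34.50°.
Law of sines: KL = MK·sin M/sin L ≈ 88.808.
Law of sines: LM = MK·sin K/sin L ≈ 106.45.
The bisector from L has length 2·KL·LM·cos(∠L/2)/(KL+LM) ≈ 50.377.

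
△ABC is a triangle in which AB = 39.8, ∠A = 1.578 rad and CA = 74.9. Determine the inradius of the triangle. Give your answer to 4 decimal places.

14.9218

By the law of cosines, BC² = CA² + AB² − 2·CA·AB·cos A = 7237, so BC ≈ 85.071.
Area = ½·CA·AB·sin A ≈ 1490.5.
Semiperimeter s = (85.071+74.9+39.8)/2 = 99.885.
Inradius = area/s = 1490.5/99.885 ≈ 14.922.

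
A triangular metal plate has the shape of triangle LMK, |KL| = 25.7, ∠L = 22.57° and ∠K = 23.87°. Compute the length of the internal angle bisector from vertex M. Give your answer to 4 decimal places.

5.5086

The third angle is ∠M = 180° − ∠K − ∠L = 133.56°.
Law of sines: |MK| = |KL|·sin L/sin M ≈ 13.612.
Law of sines: |LM| = |KL|·sin K/sin M ≈ 14.351.
The bisector from M has length 2·|LM|·|MK|·cos(∠M/2)/(|LM|+|MK|) ≈ 5.5086.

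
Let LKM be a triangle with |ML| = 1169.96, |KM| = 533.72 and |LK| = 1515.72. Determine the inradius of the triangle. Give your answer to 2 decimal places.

Semiperimeter s = (533.72 + 1170 + 1515.7)/2 = 1609.7.
Heron's formula: area = √(1609.7·1076·439.74·93.98) ≈ 2.6754e+05.
Inradius = area/s = 2.6754e+05/1609.7 ≈ 166.21.

r ≈ 166.21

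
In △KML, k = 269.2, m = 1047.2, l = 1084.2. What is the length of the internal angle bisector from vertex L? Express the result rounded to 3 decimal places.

t_L ≈ 301.131

By the law of cosines, cos L = (k² + m² − l²) / (2·k·m) ≈ -0.01134, so ∠L ≈ 1.582 rad.
The bisector from L has length 2·k·m·cos(∠L/2)/(k+m) ≈ 301.13.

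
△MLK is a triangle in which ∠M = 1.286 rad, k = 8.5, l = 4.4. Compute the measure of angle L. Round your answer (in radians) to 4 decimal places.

By the law of cosines, m² = l² + k² − 2·l·k·cos M = 70.594, so m ≈ 8.402.
Law of cosines again: cos L = (k² + m² − l²)/(2·k·m) ≈ 0.86453, so ∠L ≈ 0.527 rad.

∠L ≈ 0.5266 rad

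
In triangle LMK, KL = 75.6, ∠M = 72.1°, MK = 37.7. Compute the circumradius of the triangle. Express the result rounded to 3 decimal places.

Law of sines: sin L = MK·sin M/KL ≈ 0.47454.
Since KL ≥ MK, only the acute value applies: ∠L ≈ 28.33°.
Then ∠K = 180° − ∠M − ∠L ≈ 79.57°.
Law of sines gives LM = KL·sin K/sin M ≈ 78.133.
Circumradius = KL/(2 sin M) ≈ 39.723.

R ≈ 39.723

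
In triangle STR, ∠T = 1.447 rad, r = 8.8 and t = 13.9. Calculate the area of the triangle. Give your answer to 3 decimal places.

area ≈ 51.964

Law of sines: sin R = r·sin T/t ≈ 0.62825.
Since t ≥ r, only the acute value applies: ∠R ≈ 0.679 rad.
Then ∠S = π − ∠T − ∠R ≈ 1.015 rad.
Law of sines gives s = t·sin S/sin T ≈ 11.901.
Area = ½·t·r·sin S ≈ 51.964.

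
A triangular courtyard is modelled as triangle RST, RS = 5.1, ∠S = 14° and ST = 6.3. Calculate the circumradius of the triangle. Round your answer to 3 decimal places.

By the law of cosines, TR² = RS² + ST² − 2·RS·ST·cos S = 3.3488, so TR ≈ 1.83.
Area = ½·RS·ST·sin S ≈ 3.8865.
Circumradius = TR/(2 sin S) ≈ 3.7822.

3.782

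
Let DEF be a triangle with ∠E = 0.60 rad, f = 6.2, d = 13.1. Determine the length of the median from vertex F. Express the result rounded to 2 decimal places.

By the law of cosines, e² = f² + d² − 2·f·d·cos E = 75.982, so e ≈ 8.7168.
Median from F: ½√(2·d² + 2·e² − f²) ≈ 10.686.

10.69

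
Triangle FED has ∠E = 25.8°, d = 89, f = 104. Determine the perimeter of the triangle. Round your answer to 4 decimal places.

perimeter ≈ 238.5005

By the law of cosines, e² = d² + f² − 2·d·f·cos E = 2070.3, so e ≈ 45.501.
Semiperimeter s = (104+45.501+89)/2 = 119.25.
Perimeter = 104 + 45.501 + 89 = 238.5.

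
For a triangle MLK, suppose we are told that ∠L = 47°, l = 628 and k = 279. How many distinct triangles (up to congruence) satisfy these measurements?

1

k·sin L = 279·sin(47°) ≈ 204.
Since l ≥ k, exactly one triangle exists.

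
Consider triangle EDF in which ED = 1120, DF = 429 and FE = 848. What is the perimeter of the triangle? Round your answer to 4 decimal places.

Perimeter = 429 + 848 + 1120 = 2397.

perimeter ≈ 2397.0000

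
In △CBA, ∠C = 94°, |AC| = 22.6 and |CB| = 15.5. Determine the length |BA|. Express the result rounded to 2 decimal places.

By the law of cosines, |BA|² = |AC|² + |CB|² − 2·|AC|·|CB|·cos C = 799.88, so |BA| ≈ 28.282.

28.28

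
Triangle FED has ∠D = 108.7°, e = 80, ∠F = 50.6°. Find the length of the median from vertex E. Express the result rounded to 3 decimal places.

m_E ≈ 191.499

The third angle is ∠E = 180° − ∠D − ∠F = 20.70°.
Law of sines: f = e·sin F/sin E ≈ 174.89.
Law of sines: d = e·sin D/sin E ≈ 214.38.
Median from E: ½√(2·d² + 2·f² − e²) ≈ 191.5.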